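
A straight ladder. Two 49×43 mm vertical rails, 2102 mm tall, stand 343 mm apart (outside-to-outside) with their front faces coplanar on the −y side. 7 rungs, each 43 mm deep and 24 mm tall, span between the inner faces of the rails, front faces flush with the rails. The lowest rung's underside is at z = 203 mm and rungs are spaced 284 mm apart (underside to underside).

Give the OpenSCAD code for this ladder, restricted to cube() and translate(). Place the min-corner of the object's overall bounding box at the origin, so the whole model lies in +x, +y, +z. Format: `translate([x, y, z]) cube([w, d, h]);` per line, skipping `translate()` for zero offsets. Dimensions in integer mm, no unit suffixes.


// rung span = 343 - 2*49 = 245
// rung[k] z = 203 + k*284
cube([49, 43, 2102]);
translate([294, 0, 0]) cube([49, 43, 2102]);
translate([49, 0, 203]) cube([245, 43, 24]);
translate([49, 0, 487]) cube([245, 43, 24]);
translate([49, 0, 771]) cube([245, 43, 24]);
translate([49, 0, 1055]) cube([245, 43, 24]);
translate([49, 0, 1339]) cube([245, 43, 24]);
translate([49, 0, 1623]) cube([245, 43, 24]);
translate([49, 0, 1907]) cube([245, 43, 24]);


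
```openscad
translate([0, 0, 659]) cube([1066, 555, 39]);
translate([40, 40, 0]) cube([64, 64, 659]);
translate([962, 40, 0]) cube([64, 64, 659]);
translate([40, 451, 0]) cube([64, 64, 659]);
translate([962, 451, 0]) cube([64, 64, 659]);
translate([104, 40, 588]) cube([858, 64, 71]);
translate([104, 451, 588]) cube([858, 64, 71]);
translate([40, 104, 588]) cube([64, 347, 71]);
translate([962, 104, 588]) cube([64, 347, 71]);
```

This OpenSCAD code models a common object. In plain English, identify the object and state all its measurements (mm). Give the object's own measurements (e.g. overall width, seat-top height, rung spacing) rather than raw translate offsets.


A rectangular dining table. The top is 1066×555×39 mm with its upper surface at z = 698 mm. It stands on four 64×64 mm square legs, each inset 40 mm from the nearest pair of top edges, running from the floor to the underside of the top. Four apron rails, 64 mm thick and 71 mm tall, run between adjacent legs with their top edges flush with the underside of the top and their outer faces flush with the legs' outer faces.


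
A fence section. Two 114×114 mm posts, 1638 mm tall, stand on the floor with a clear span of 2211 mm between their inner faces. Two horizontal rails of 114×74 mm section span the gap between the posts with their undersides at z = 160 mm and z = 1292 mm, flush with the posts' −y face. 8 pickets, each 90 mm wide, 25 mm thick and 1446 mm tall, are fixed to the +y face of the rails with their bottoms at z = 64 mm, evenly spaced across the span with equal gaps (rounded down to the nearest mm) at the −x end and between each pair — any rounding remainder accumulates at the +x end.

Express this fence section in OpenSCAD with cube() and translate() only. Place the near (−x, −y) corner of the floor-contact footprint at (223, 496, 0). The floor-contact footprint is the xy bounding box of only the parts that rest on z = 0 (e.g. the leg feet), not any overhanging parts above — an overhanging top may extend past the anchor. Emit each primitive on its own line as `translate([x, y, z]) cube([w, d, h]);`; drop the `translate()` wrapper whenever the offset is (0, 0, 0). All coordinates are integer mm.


translate([223, 496, 0]) cube([114, 114, 1638]);
translate([2548, 496, 0]) cube([114, 114, 1638]);
translate([337, 496, 160]) cube([2211, 114, 74]);
translate([337, 496, 1292]) cube([2211, 114, 74]);
translate([502, 610, 64]) cube([90, 25, 1446]);
translate([757, 610, 64]) cube([90, 25, 1446]);
translate([1012, 610, 64]) cube([90, 25, 1446]);
translate([1267, 610, 64]) cube([90, 25, 1446]);
translate([1522, 610, 64]) cube([90, 25, 1446]);
translate([1777, 610, 64]) cube([90, 25, 1446]);
translate([2032, 610, 64]) cube([90, 25, 1446]);
translate([2287, 610, 64]) cube([90, 25, 1446]);


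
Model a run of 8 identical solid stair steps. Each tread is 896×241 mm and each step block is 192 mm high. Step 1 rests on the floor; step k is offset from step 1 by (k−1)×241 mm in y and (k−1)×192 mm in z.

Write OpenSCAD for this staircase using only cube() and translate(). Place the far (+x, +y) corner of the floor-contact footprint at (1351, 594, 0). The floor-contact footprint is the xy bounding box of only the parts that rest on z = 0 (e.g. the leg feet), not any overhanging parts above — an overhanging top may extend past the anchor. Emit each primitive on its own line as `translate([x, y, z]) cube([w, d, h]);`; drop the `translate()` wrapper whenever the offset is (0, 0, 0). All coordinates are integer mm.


translate([455, 353, 0]) cube([896, 241, 192]);
translate([455, 594, 192]) cube([896, 241, 192]);
translate([455, 835, 384]) cube([896, 241, 192]);
translate([455, 1076, 576]) cube([896, 241, 192]);
translate([455, 1317, 768]) cube([896, 241, 192]);
translate([455, 1558, 960]) cube([896, 241, 192]);
translate([455, 1799, 1152]) cube([896, 241, 192]);
translate([455, 2040, 1344]) cube([896, 241, 192]);


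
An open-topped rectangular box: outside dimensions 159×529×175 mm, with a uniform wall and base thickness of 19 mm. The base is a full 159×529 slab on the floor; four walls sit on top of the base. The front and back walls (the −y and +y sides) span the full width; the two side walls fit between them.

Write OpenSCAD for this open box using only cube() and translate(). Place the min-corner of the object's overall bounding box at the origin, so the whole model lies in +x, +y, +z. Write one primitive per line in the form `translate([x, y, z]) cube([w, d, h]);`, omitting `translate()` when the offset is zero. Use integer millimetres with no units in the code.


cube([159, 529, 19]);
translate([0, 0, 19]) cube([159, 19, 156]);
translate([0, 510, 19]) cube([159, 19, 156]);
translate([0, 19, 19]) cube([19, 491, 156]);
translate([140, 19, 19]) cube([19, 491, 156]);


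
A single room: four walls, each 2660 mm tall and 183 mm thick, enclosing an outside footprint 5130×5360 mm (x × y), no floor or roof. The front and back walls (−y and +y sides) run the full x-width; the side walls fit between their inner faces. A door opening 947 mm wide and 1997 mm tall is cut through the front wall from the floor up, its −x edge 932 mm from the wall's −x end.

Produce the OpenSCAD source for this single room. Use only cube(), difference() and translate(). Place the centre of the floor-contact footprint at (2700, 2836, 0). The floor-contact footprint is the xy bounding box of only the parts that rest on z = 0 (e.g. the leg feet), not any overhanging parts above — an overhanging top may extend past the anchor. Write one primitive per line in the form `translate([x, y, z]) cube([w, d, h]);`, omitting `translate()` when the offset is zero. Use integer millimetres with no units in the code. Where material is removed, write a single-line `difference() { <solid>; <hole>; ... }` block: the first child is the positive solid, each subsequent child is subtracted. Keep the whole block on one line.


difference() { translate([135, 156, 0]) cube([5130, 183, 2660]); translate([1067, 156, 0]) cube([947, 183, 1997]); }
translate([135, 5333, 0]) cube([5130, 183, 2660]);
translate([135, 339, 0]) cube([183, 4994, 2660]);
translate([5082, 339, 0]) cube([183, 4994, 2660]);


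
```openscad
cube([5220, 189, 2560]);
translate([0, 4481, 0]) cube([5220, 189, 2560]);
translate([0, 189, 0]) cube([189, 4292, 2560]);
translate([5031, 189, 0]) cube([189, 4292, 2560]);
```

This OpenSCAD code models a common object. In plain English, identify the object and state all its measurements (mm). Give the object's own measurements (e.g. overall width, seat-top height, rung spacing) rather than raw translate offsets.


The wall frame of a small rectangular building: four walls, each 2560 mm tall and 189 mm thick, enclosing a footprint 5220 mm (x) by 4670 mm (y) outside-to-outside, with no floor or roof. The front and back walls (the −y and +y sides) span the full width; the two side walls fit between them.


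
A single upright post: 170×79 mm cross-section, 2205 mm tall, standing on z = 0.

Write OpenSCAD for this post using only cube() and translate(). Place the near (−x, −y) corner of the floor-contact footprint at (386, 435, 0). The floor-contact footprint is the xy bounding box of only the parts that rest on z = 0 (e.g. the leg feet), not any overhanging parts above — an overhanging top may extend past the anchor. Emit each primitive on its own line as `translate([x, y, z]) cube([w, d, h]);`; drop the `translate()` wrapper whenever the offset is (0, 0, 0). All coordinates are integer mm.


translate([386, 435, 0]) cube([170, 79, 2205]);


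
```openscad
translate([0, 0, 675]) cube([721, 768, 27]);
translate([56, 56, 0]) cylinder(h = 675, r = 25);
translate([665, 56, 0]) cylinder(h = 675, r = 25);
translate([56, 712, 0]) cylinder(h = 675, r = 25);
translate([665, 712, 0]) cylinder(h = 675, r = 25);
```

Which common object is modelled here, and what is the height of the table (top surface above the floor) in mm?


A table. The table height is 702 mm.

A 721×768×27 slab sits at z = 675 on four Ø50 mm round legs — a table. The top surface is at 675 + 27 = 702 mm.


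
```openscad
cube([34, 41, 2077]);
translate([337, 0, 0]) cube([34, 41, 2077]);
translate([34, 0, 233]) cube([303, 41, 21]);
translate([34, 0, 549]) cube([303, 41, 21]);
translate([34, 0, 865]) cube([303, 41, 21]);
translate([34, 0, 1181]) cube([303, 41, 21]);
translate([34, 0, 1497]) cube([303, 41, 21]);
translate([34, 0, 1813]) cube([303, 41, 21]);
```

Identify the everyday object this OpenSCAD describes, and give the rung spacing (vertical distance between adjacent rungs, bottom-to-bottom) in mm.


A ladder. The rung spacing is 316 mm.

Two tall 34×41 posts with 6 short bars between them — a ladder. Adjacent rungs sit at z = 233 and z = 549, so the spacing is 549 − 233 = 316 mm.


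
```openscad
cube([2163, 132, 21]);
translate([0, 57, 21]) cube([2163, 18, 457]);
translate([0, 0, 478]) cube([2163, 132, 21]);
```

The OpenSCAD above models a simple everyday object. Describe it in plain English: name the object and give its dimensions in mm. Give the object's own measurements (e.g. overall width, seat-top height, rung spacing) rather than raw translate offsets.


An I-beam lying along x, 2163 mm long. Overall section height 499 mm. Two flanges 132 mm wide (y) and 21 mm thick, one on the floor and one at the top; a web 18 mm thick runs between them, centred on the flange width.


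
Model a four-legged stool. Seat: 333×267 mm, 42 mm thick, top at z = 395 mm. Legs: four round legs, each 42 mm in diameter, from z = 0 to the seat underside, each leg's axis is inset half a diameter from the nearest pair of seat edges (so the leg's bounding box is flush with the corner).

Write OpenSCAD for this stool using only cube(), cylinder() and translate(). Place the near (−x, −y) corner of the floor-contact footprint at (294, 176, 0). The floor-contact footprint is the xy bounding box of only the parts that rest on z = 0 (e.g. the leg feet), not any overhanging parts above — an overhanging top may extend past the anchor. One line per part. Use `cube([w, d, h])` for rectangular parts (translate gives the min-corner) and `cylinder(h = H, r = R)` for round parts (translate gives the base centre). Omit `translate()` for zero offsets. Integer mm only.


translate([294, 176, 353]) cube([333, 267, 42]);
translate([315, 197, 0]) cylinder(h = 353, r = 21);
translate([606, 197, 0]) cylinder(h = 353, r = 21);
translate([315, 422, 0]) cylinder(h = 353, r = 21);
translate([606, 422, 0]) cylinder(h = 353, r = 21);


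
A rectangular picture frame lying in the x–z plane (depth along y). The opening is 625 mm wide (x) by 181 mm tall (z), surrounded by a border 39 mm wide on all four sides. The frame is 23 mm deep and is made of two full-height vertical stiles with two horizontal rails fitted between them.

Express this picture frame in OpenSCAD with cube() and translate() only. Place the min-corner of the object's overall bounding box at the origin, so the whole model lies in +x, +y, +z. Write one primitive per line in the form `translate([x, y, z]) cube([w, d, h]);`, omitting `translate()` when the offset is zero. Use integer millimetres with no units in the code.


cube([39, 23, 259]);
translate([664, 0, 0]) cube([39, 23, 259]);
translate([39, 0, 0]) cube([625, 23, 39]);
translate([39, 0, 220]) cube([625, 23, 39]);


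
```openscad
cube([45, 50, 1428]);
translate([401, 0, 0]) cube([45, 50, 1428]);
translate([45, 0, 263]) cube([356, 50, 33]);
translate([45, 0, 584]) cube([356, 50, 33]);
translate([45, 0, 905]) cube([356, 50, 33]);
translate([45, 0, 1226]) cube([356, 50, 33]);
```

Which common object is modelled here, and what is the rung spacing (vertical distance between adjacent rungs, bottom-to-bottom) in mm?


A ladder. The rung spacing is 321 mm.

Two tall 45×50 posts with 4 short bars between them — a ladder. Adjacent rungs sit at z = 263 and z = 584, so the spacing is 584 − 263 = 321 mm.


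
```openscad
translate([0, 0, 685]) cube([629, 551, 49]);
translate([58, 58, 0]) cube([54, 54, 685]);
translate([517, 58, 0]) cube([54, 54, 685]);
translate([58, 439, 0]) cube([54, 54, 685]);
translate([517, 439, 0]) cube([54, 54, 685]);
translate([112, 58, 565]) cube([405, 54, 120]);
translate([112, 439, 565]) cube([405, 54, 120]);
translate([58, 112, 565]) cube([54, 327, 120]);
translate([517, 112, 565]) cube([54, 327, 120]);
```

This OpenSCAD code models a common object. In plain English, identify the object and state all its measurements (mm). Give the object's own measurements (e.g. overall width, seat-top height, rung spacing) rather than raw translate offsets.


A rectangular dining table. The top is 629×551×49 mm with its upper surface at z = 734 mm. It stands on four 54×54 mm square legs, each inset 58 mm from the nearest pair of top edges, running from the floor to the underside of the top. Four apron rails, 54 mm thick and 120 mm tall, run between adjacent legs with their top edges flush with the underside of the top and their outer faces flush with the legs' outer faces.


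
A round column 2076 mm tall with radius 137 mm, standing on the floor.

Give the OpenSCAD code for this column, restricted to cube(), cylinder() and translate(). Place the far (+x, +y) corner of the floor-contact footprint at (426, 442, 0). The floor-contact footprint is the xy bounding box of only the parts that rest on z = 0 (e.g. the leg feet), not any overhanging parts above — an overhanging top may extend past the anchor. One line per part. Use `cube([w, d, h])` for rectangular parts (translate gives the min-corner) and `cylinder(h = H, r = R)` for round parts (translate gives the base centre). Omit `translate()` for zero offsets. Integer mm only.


translate([289, 305, 0]) cylinder(h = 2076, r = 137);


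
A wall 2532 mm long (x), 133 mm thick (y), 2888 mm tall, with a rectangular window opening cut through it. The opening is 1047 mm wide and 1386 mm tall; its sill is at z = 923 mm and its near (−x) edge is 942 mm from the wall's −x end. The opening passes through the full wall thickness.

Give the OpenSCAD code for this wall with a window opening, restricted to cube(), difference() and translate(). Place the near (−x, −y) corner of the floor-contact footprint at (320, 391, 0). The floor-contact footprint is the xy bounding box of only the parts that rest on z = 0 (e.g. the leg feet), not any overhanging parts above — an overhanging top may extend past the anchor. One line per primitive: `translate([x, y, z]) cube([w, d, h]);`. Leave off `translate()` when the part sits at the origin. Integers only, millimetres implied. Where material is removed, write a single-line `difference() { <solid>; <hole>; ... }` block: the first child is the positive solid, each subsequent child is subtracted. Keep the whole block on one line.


difference() { translate([320, 391, 0]) cube([2532, 133, 2888]); translate([1262, 391, 923]) cube([1047, 133, 1386]); }


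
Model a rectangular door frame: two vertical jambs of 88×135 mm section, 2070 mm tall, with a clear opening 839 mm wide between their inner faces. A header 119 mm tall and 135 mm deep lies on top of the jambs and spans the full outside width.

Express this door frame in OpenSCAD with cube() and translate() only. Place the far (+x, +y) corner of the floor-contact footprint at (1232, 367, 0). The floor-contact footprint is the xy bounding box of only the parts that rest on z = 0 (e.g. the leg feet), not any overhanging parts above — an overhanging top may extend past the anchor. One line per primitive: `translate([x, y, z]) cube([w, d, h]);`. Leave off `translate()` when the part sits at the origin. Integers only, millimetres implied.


translate([217, 232, 0]) cube([88, 135, 2070]);
translate([1144, 232, 0]) cube([88, 135, 2070]);
translate([217, 232, 2070]) cube([1015, 135, 119]);


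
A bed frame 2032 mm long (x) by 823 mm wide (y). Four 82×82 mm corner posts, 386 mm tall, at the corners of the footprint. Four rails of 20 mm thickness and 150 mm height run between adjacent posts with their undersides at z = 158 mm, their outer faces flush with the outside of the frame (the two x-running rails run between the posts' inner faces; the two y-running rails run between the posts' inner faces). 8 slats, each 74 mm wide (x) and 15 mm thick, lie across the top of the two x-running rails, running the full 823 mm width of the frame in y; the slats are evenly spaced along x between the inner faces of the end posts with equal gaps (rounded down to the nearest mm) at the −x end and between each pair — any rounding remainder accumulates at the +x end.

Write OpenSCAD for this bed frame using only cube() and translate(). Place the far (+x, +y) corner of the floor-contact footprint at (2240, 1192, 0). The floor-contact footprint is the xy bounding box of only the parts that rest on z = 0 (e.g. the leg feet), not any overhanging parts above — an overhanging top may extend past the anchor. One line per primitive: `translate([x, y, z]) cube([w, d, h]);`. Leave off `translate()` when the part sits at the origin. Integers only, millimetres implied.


translate([208, 369, 0]) cube([82, 82, 386]);
translate([208, 1110, 0]) cube([82, 82, 386]);
translate([2158, 369, 0]) cube([82, 82, 386]);
translate([2158, 1110, 0]) cube([82, 82, 386]);
translate([290, 369, 158]) cube([1868, 20, 150]);
translate([290, 1172, 158]) cube([1868, 20, 150]);
translate([208, 451, 158]) cube([20, 659, 150]);
translate([2220, 451, 158]) cube([20, 659, 150]);
translate([431, 369, 308]) cube([74, 823, 15]);
translate([646, 369, 308]) cube([74, 823, 15]);
translate([861, 369, 308]) cube([74, 823, 15]);
translate([1076, 369, 308]) cube([74, 823, 15]);
translate([1291, 369, 308]) cube([74, 823, 15]);
translate([1506, 369, 308]) cube([74, 823, 15]);
translate([1721, 369, 308]) cube([74, 823, 15]);
translate([1936, 369, 308]) cube([74, 823, 15]);


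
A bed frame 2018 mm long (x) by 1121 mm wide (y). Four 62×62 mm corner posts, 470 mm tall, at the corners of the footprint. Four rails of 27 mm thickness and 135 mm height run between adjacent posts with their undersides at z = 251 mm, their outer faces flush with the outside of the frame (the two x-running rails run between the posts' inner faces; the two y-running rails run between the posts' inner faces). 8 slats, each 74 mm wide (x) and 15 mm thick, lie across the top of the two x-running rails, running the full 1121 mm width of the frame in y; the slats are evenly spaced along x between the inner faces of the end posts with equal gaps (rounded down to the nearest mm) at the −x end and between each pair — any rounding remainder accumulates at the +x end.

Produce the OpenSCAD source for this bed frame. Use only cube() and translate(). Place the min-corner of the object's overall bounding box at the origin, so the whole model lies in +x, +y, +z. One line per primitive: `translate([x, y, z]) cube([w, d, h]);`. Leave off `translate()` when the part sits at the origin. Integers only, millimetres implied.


// slat z = rail_z + rail_h = 251 + 135 = 386
// slat gap = ⌊(1894 − 8·74) / 9⌋ = 144
cube([62, 62, 470]);
translate([0, 1059, 0]) cube([62, 62, 470]);
translate([1956, 0, 0]) cube([62, 62, 470]);
translate([1956, 1059, 0]) cube([62, 62, 470]);
translate([62, 0, 251]) cube([1894, 27, 135]);
translate([62, 1094, 251]) cube([1894, 27, 135]);
translate([0, 62, 251]) cube([27, 997, 135]);
translate([1991, 62, 251]) cube([27, 997, 135]);
translate([206, 0, 386]) cube([74, 1121, 15]);
translate([424, 0, 386]) cube([74, 1121, 15]);
translate([642, 0, 386]) cube([74, 1121, 15]);
translate([860, 0, 386]) cube([74, 1121, 15]);
translate([1078, 0, 386]) cube([74, 1121, 15]);
translate([1296, 0, 386]) cube([74, 1121, 15]);
translate([1514, 0, 386]) cube([74, 1121, 15]);
translate([1732, 0, 386]) cube([74, 1121, 15]);


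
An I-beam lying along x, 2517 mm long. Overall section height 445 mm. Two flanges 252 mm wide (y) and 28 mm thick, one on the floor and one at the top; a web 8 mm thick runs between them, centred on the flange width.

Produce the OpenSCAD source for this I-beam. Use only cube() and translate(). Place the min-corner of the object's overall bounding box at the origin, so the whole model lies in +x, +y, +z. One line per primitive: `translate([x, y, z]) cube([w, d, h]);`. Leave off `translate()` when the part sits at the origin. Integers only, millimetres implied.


cube([2517, 252, 28]);
translate([0, 122, 28]) cube([2517, 8, 389]);
translate([0, 0, 417]) cube([2517, 252, 28]);


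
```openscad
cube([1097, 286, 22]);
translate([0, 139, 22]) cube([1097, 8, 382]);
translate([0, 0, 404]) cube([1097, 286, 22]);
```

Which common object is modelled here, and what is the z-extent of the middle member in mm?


An I-beam. The web height is 382 mm.

Two wide flanges with a thin centred web — an I-beam. Overall 426 mm minus two 22 mm flanges gives a web of 426 − 2·22 = 382 mm.


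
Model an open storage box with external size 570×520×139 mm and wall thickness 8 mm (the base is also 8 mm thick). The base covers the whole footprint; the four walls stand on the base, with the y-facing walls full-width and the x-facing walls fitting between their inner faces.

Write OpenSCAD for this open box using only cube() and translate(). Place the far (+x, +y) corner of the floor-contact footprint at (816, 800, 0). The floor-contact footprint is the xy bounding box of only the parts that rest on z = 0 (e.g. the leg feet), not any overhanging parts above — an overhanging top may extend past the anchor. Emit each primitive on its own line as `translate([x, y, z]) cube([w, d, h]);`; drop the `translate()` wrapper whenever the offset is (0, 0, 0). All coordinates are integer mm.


translate([246, 280, 0]) cube([570, 520, 8]);
translate([246, 280, 8]) cube([570, 8, 131]);
translate([246, 792, 8]) cube([570, 8, 131]);
translate([246, 288, 8]) cube([8, 504, 131]);
translate([808, 288, 8]) cube([8, 504, 131]);


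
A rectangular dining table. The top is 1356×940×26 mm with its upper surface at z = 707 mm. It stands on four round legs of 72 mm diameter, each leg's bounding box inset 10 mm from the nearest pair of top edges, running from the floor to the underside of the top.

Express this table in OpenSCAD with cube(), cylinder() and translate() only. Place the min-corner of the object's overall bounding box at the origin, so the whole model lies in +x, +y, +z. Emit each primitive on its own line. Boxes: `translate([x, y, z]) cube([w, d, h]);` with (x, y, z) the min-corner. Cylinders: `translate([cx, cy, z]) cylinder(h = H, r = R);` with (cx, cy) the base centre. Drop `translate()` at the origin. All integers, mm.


translate([0, 0, 681]) cube([1356, 940, 26]);
translate([46, 46, 0]) cylinder(h = 681, r = 36);
translate([1310, 46, 0]) cylinder(h = 681, r = 36);
translate([46, 894, 0]) cylinder(h = 681, r = 36);
translate([1310, 894, 0]) cylinder(h = 681, r = 36);


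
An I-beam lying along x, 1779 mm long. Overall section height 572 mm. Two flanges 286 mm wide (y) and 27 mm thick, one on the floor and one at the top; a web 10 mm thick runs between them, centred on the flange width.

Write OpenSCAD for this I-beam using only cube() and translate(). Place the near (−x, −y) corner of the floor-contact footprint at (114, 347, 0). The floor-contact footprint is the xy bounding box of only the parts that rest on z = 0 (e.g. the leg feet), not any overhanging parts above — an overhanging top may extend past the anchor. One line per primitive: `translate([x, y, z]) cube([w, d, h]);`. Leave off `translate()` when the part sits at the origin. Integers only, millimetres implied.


translate([114, 347, 0]) cube([1779, 286, 27]);
translate([114, 485, 27]) cube([1779, 10, 518]);
translate([114, 347, 545]) cube([1779, 286, 27]);


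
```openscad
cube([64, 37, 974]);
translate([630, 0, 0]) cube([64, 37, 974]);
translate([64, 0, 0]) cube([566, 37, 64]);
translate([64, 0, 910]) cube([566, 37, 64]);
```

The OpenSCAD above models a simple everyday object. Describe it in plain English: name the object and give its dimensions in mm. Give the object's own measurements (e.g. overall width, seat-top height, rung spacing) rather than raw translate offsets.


A rectangular picture frame lying in the x–z plane (depth along y). The opening is 566 mm wide (x) by 846 mm tall (z), surrounded by a border 64 mm wide on all four sides. The frame is 37 mm deep and is made of two full-height vertical stiles with two horizontal rails fitted between them.


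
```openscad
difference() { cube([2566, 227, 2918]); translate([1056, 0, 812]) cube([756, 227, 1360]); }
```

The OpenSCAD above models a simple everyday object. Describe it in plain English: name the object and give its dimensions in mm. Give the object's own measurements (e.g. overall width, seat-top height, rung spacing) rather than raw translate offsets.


A wall 2566 mm long (x), 227 mm thick (y), 2918 mm tall, with a rectangular window opening cut through it. The opening is 756 mm wide and 1360 mm tall; its sill is at z = 812 mm and its near (−x) edge is 1056 mm from the wall's −x end. The opening passes through the full wall thickness.


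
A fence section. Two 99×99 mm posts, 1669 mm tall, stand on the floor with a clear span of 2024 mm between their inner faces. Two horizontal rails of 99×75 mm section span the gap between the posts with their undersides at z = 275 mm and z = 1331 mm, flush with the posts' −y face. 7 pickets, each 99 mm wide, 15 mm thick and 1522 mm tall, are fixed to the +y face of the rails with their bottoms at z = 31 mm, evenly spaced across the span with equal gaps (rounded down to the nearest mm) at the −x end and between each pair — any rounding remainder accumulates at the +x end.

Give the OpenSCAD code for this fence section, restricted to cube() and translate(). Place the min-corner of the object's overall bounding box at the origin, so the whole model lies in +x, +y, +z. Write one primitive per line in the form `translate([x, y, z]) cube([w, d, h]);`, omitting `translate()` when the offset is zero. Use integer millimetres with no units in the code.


cube([99, 99, 1669]);
translate([2123, 0, 0]) cube([99, 99, 1669]);
translate([99, 0, 275]) cube([2024, 99, 75]);
translate([99, 0, 1331]) cube([2024, 99, 75]);
translate([265, 99, 31]) cube([99, 15, 1522]);
translate([530, 99, 31]) cube([99, 15, 1522]);
translate([795, 99, 31]) cube([99, 15, 1522]);
translate([1060, 99, 31]) cube([99, 15, 1522]);
translate([1325, 99, 31]) cube([99, 15, 1522]);
translate([1590, 99, 31]) cube([99, 15, 1522]);
translate([1855, 99, 31]) cube([99, 15, 1522]);


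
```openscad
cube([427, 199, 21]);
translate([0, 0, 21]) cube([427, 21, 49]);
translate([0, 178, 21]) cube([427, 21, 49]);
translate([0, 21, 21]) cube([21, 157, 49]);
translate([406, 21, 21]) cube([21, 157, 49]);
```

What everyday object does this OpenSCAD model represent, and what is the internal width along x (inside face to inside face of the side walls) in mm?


An open box. The internal width is 385 mm.

A 427×199 base slab with four walls standing on it — an open box. The base is 427 mm wide and the walls are 21 mm thick, so the internal width is 427 − 2 × 21 = 385 mm.


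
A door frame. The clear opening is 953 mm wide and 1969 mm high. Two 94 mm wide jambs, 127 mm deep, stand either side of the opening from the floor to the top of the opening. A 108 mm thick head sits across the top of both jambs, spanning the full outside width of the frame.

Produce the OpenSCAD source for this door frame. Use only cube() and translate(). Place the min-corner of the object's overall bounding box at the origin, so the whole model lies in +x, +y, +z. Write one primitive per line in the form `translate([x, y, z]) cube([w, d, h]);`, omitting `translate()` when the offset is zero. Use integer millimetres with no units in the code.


cube([94, 127, 1969]);
translate([1047, 0, 0]) cube([94, 127, 1969]);
translate([0, 0, 1969]) cube([1141, 127, 108]);


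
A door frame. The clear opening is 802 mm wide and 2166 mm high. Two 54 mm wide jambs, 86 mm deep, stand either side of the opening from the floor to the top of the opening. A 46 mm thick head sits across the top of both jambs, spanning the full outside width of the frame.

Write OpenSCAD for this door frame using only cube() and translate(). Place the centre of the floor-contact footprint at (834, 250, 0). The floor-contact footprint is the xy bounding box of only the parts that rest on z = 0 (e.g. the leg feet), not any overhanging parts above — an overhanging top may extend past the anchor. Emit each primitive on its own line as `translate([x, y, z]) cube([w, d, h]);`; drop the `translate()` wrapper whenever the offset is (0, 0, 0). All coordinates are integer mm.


translate([379, 207, 0]) cube([54, 86, 2166]);
translate([1235, 207, 0]) cube([54, 86, 2166]);
translate([379, 207, 2166]) cube([910, 86, 46]);


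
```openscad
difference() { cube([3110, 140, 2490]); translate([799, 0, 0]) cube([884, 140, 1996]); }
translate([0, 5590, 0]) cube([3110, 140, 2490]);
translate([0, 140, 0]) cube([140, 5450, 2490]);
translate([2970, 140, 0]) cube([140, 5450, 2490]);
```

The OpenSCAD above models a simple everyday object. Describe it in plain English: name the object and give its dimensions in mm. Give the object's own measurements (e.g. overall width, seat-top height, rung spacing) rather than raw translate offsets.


A single room: four walls, each 2490 mm tall and 140 mm thick, enclosing an outside footprint 3110×5730 mm (x × y), no floor or roof. The front and back walls (−y and +y sides) run the full x-width; the side walls fit between their inner faces. A door opening 884 mm wide and 1996 mm tall is cut through the front wall from the floor up, its −x edge 799 mm from the wall's −x end.


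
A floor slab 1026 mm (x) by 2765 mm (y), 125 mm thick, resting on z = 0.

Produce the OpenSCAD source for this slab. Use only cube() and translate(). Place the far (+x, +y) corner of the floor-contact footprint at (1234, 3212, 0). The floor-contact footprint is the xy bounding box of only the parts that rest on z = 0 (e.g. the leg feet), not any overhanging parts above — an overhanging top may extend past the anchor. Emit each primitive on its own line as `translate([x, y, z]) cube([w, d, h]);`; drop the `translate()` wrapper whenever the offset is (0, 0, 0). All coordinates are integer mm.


translate([208, 447, 0]) cube([1026, 2765, 125]);


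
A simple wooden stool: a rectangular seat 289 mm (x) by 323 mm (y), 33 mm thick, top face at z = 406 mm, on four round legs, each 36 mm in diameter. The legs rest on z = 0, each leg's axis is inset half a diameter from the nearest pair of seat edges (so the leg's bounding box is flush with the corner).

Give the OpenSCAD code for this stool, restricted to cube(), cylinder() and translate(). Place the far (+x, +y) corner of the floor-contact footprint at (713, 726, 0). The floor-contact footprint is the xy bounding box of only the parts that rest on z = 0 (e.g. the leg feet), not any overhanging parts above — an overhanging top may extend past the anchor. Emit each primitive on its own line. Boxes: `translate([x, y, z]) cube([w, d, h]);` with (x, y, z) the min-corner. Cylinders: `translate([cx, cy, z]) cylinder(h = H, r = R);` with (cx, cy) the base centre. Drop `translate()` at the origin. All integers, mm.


translate([424, 403, 373]) cube([289, 323, 33]);
translate([442, 421, 0]) cylinder(h = 373, r = 18);
translate([695, 421, 0]) cylinder(h = 373, r = 18);
translate([442, 708, 0]) cylinder(h = 373, r = 18);
translate([695, 708, 0]) cylinder(h = 373, r = 18);


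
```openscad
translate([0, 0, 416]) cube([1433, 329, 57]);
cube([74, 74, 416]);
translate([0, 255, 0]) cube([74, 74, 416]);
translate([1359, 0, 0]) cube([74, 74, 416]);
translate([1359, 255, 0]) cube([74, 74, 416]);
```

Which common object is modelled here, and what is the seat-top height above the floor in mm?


A bench. The seat-top height is 473 mm.

A long slab on four corner posts — a bench. The slab sits at z = 416 with thickness 57, so the top is 416 + 57 = 473 mm.


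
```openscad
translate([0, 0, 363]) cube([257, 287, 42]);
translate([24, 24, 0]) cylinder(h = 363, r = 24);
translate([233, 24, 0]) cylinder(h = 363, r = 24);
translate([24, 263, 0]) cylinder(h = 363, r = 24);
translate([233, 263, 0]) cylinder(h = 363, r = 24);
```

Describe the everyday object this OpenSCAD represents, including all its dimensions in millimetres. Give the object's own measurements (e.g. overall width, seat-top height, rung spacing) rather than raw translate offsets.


A four-legged stool. The seat is a 257×287×42 mm slab whose top surface is at z = 405 mm; four round legs, each 48 mm in diameter, run from the floor (z = 0) to the underside of the seat, each leg's axis is inset half a diameter from the nearest pair of seat edges (so the leg's bounding box is flush with the corner).


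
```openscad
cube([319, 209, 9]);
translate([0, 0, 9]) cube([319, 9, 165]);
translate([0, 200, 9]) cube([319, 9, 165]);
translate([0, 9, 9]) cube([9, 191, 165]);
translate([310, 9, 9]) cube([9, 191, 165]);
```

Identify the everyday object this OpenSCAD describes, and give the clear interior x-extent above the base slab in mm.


An open box. The internal width is 301 mm.

A 319×209 base slab with four walls standing on it — an open box. The base is 319 mm wide and the walls are 9 mm thick, so the internal width is 319 − 2 × 9 = 301 mm.


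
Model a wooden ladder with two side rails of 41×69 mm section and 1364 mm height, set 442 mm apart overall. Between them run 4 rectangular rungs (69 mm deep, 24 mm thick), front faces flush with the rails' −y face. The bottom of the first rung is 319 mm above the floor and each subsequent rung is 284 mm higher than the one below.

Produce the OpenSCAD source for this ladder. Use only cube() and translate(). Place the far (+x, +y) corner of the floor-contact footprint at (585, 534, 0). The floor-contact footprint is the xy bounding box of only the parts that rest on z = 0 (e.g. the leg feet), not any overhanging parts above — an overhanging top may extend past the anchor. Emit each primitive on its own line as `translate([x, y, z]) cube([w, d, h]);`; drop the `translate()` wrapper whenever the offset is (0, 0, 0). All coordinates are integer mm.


translate([143, 465, 0]) cube([41, 69, 1364]);
translate([544, 465, 0]) cube([41, 69, 1364]);
translate([184, 465, 319]) cube([360, 69, 24]);
translate([184, 465, 603]) cube([360, 69, 24]);
translate([184, 465, 887]) cube([360, 69, 24]);
translate([184, 465, 1171]) cube([360, 69, 24]);


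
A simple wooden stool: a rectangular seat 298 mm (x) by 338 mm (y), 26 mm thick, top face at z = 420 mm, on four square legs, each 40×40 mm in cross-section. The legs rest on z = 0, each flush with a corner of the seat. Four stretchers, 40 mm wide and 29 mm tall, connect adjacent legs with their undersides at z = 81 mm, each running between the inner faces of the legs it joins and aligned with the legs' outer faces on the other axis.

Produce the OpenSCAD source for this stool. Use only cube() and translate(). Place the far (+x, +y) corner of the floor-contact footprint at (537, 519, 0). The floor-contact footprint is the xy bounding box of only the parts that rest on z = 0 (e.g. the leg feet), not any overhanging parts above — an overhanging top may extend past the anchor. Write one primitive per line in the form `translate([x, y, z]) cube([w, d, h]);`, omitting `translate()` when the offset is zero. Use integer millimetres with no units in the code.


// leg_h = 420 - 26 = 394
// stretcher span = 298 - 2*40 = 218
translate([239, 181, 394]) cube([298, 338, 26]);
translate([239, 181, 0]) cube([40, 40, 394]);
translate([497, 181, 0]) cube([40, 40, 394]);
translate([239, 479, 0]) cube([40, 40, 394]);
translate([497, 479, 0]) cube([40, 40, 394]);
translate([279, 181, 81]) cube([218, 40, 29]);
translate([279, 479, 81]) cube([218, 40, 29]);
translate([239, 221, 81]) cube([40, 258, 29]);
translate([497, 221, 81]) cube([40, 258, 29]);


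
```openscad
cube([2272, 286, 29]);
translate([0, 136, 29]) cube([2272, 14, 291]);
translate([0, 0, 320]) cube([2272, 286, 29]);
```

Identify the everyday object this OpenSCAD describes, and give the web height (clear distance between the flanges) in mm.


An I-beam. The web height is 291 mm.

Two wide flanges with a thin centred web — an I-beam. Overall 349 mm minus two 29 mm flanges gives a web of 349 − 2·29 = 291 mm.


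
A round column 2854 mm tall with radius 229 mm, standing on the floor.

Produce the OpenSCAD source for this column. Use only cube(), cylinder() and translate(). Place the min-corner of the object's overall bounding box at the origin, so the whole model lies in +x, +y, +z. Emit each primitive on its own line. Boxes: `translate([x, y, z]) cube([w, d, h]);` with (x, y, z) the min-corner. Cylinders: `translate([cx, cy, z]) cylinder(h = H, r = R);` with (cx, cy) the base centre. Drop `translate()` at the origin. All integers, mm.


translate([229, 229, 0]) cylinder(h = 2854, r = 229);


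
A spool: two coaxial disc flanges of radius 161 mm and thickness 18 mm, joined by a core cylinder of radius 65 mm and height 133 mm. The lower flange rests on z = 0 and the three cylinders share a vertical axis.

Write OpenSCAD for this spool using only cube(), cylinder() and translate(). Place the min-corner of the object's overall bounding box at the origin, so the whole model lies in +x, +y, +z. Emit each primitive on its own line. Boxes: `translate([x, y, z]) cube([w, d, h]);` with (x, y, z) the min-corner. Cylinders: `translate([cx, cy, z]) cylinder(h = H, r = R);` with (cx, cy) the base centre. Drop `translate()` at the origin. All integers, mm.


translate([161, 161, 0]) cylinder(h = 18, r = 161);
translate([161, 161, 18]) cylinder(h = 133, r = 65);
translate([161, 161, 151]) cylinder(h = 18, r = 161);


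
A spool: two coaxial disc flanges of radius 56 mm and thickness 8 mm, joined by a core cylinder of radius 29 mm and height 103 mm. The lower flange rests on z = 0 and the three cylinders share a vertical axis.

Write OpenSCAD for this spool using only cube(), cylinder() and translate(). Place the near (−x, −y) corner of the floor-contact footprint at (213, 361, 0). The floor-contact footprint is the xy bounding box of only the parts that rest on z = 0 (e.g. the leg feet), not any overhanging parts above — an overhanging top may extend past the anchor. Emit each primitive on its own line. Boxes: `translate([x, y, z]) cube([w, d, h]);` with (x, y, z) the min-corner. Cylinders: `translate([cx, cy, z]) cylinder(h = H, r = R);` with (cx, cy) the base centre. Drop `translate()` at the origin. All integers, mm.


translate([269, 417, 0]) cylinder(h = 8, r = 56);
translate([269, 417, 8]) cylinder(h = 103, r = 29);
translate([269, 417, 111]) cylinder(h = 8, r = 56);


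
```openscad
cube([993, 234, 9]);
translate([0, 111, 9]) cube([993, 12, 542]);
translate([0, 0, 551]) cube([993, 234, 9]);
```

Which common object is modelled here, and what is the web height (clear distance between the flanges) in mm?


An I-beam. The web height is 542 mm.

Two wide flanges with a thin centred web — an I-beam. Overall 560 mm minus two 9 mm flanges gives a web of 560 − 2·9 = 542 mm.
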